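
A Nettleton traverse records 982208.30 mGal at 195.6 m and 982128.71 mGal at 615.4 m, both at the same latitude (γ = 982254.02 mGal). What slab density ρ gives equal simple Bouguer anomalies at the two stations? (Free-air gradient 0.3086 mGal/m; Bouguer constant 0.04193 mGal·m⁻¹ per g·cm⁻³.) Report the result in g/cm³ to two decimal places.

Δg_obs = 982128.71 − 982208.30 = -79.59 mGal over Δh = 615.4 − 195.6 = 419.8 m
Equal Bouguer anomalies ⇒ Δg_obs + (0.3086 − 0.04193ρ)·Δh = 0
0.3086 − 0.04193ρ = −Δg_obs/Δh = 0.18959
ρ = (0.3086 − 0.18959) / 0.04193 = 2.84 g/cm³

2.84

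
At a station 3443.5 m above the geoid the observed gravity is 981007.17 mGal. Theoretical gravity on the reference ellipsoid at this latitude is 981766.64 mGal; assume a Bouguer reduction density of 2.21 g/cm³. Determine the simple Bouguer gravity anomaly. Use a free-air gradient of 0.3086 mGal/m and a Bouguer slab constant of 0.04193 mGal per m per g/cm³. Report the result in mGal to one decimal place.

-15.9

Free-air correction = 0.3086 × 3443.5 = 1062.66 mGal
Free-air anomaly = 981007.17 − 981766.64 + (1062.66) = 303.19 mGal
Bouguer slab correction = 0.04193 × 2.21 × 3443.5 = 319.09 mGal
Simple Bouguer anomaly = 303.19 − (319.09) = -15.90 mGal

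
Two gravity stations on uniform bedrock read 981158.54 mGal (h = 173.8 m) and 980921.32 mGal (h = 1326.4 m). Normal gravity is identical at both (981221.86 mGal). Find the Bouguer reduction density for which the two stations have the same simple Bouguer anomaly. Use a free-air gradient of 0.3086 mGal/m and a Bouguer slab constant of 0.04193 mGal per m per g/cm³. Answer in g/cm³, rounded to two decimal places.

2.45

Δg_obs = 980921.32 − 981158.54 = -237.22 mGal over Δh = 1326.4 − 173.8 = 1152.6 m
Equal Bouguer anomalies ⇒ Δg_obs + (0.3086 − 0.04193ρ)·Δh = 0
0.3086 − 0.04193ρ = −Δg_obs/Δh = 0.20581
ρ = (0.3086 − 0.20581) / 0.04193 = 2.45 g/cm³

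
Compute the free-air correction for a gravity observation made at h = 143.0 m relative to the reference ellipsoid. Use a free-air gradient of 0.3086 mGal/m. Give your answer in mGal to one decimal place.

Free-air correction = 0.3086 × 143.0 = 44.1 mGal

44.1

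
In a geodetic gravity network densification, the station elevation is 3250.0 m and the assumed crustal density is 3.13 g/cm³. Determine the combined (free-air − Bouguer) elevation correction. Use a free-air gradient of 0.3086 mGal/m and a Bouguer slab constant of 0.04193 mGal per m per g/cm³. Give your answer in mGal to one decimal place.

576.4

Combined gradient = 0.3086 − 0.04193 × 3.13 = 0.1773591 mGal/m
Combined elevation correction = 0.1773591 × 3250.0 = 576.4 mGal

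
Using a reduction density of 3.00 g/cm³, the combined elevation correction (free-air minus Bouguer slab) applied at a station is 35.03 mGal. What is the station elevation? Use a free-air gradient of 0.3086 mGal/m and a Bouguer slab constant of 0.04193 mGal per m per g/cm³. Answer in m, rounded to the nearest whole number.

Combined gradient = 0.3086 − 0.04193 × 3.00 = 0.1828100 mGal/m
h = 35.03 / 0.1828100 = 191.62 m

192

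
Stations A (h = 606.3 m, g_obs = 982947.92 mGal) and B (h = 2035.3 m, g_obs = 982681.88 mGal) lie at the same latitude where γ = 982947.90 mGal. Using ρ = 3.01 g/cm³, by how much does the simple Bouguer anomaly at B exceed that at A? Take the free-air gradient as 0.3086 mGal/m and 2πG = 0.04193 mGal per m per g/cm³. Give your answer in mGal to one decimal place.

-5.4

Δg_SB(A) = 982947.92 − 982947.90 + 0.3086×606.3 − 0.04193×3.01×606.3 = 110.60 mGal
Δg_SB(B) = 982681.88 − 982947.90 + 0.3086×2035.3 − 0.04193×3.01×2035.3 = 105.20 mGal
Difference = 105.20 − (110.60) = -5.40 mGal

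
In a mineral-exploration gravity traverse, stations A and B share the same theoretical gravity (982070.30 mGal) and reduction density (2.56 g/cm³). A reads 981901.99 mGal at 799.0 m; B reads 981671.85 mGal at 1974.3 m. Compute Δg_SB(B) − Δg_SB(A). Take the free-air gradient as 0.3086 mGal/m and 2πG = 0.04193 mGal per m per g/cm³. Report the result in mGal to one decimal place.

Δg_SB(A) = 981901.99 − 982070.30 + 0.3086×799.0 − 0.04193×2.56×799.0 = -7.50 mGal
Δg_SB(B) = 981671.85 − 982070.30 + 0.3086×1974.3 − 0.04193×2.56×1974.3 = -1.10 mGal
Difference = -1.10 − (-7.50) = 6.40 mGal

6.4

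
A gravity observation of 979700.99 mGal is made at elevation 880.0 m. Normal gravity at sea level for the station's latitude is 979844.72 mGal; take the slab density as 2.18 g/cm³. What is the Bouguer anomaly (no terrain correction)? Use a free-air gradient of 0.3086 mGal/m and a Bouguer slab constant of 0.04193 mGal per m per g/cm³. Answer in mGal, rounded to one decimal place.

47.4

Free-air correction = 0.3086 × 880.0 = 271.57 mGal
Free-air anomaly = 979700.99 − 979844.72 + (271.57) = 127.84 mGal
Bouguer slab correction = 0.04193 × 2.18 × 880.0 = 80.44 mGal
Simple Bouguer anomaly = 127.84 − (80.44) = 47.40 mGal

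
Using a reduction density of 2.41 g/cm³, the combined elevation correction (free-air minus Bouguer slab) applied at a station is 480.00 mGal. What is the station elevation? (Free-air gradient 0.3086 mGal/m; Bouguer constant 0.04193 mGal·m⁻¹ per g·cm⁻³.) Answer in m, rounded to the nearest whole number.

2313

Combined gradient = 0.3086 − 0.04193 × 2.41 = 0.2075487 mGal/m
h = 480.00 / 0.2075487 = 2312.71 m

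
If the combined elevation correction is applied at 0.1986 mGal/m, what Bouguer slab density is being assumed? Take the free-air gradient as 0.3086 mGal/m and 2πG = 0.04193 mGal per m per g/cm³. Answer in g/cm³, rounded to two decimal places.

2.62

0.1986 = 0.3086 − 0.04193 × ρ
ρ = (0.3086 − 0.1986) / 0.04193 = 2.62 g/cm³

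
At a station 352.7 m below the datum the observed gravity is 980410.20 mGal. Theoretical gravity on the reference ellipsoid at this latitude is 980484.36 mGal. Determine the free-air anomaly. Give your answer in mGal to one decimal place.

Free-air correction = 0.3086 × -352.7 = -108.84 mGal
Free-air anomaly = 980410.20 − 980484.36 + (-108.84) = -183.00 mGal

-183.0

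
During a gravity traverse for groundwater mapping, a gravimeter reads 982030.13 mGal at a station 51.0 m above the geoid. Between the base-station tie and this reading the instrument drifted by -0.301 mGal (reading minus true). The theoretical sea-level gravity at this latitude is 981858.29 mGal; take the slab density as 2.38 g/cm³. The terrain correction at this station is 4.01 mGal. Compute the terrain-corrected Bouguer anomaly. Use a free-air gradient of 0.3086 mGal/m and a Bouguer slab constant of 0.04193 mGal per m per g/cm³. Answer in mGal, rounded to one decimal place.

186.8

Drift-corrected reading = 982030.13 − (-0.301) = 982030.431 mGal
Free-air correction = 0.3086 × 51.0 = 15.74 mGal
Free-air anomaly = 982030.431 − 981858.29 + (15.74) = 187.881 mGal
Bouguer slab correction = 0.04193 × 2.38 × 51.0 = 5.09 mGal
Simple Bouguer anomaly = 187.881 − (5.09) = 182.791 mGal
Complete Bouguer anomaly = 182.791 + 4.01 = 186.801 mGal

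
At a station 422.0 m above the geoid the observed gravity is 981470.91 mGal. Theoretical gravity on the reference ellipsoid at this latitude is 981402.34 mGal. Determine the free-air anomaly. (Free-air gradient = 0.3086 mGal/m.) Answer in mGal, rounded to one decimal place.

Free-air correction = 0.3086 × 422.0 = 130.23 mGal
Free-air anomaly = 981470.91 − 981402.34 + (130.23) = 198.80 mGal

198.8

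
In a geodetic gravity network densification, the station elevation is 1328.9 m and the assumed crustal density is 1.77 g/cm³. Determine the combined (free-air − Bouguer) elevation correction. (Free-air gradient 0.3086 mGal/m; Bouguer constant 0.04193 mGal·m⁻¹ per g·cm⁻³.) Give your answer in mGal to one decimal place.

311.5

Combined gradient = 0.3086 − 0.04193 × 1.77 = 0.2343839 mGal/m
Combined elevation correction = 0.2343839 × 1328.9 = 311.5 mGal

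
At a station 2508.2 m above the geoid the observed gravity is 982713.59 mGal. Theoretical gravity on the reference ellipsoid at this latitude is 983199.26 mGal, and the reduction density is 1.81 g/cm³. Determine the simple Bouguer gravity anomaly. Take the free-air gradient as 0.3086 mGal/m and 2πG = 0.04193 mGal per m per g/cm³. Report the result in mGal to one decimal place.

Free-air correction = 0.3086 × 2508.2 = 774.03 mGal
Free-air anomaly = 982713.59 − 983199.26 + (774.03) = 288.36 mGal
Bouguer slab correction = 0.04193 × 1.81 × 2508.2 = 190.36 mGal
Simple Bouguer anomaly = 288.36 − (190.36) = 98.00 mGal

98.0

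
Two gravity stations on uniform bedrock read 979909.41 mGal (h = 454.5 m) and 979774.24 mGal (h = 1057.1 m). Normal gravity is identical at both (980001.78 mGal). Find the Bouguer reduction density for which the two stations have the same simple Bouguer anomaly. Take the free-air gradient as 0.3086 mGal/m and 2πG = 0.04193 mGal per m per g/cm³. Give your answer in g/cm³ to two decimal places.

2.01

Δg_obs = 979774.24 − 979909.41 = -135.17 mGal over Δh = 1057.1 − 454.5 = 602.6 m
Equal Bouguer anomalies ⇒ Δg_obs + (0.3086 − 0.04193ρ)·Δh = 0
0.3086 − 0.04193ρ = −Δg_obs/Δh = 0.22431
ρ = (0.3086 − 0.22431) / 0.04193 = 2.01 g/cm³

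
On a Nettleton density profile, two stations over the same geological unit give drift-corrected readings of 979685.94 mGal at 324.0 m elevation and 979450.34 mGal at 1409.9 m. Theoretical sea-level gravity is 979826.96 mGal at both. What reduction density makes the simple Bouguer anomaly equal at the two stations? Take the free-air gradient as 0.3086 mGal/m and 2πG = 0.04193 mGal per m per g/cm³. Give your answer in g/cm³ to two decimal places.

Δg_obs = 979450.34 − 979685.94 = -235.60 mGal over Δh = 1409.9 − 324.0 = 1085.9 m
Equal Bouguer anomalies ⇒ Δg_obs + (0.3086 − 0.04193ρ)·Δh = 0
0.3086 − 0.04193ρ = −Δg_obs/Δh = 0.21696
ρ = (0.3086 − 0.21696) / 0.04193 = 2.19 g/cm³

2.19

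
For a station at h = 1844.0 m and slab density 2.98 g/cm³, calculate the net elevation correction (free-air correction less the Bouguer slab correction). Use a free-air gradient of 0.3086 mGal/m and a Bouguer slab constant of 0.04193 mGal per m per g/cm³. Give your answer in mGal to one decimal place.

338.6

Combined gradient = 0.3086 − 0.04193 × 2.98 = 0.1836486 mGal/m
Combined elevation correction = 0.1836486 × 1844.0 = 338.6 mGal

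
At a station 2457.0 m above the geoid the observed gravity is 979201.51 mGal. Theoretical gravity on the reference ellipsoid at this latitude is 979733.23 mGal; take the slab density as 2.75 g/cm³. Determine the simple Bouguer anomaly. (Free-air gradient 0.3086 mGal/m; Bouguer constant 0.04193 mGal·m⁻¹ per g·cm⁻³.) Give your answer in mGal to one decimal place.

-56.8

Free-air correction = 0.3086 × 2457.0 = 758.23 mGal
Free-air anomaly = 979201.51 − 979733.23 + (758.23) = 226.51 mGal
Bouguer slab correction = 0.04193 × 2.75 × 2457.0 = 283.31 mGal
Simple Bouguer anomaly = 226.51 − (283.31) = -56.80 mGal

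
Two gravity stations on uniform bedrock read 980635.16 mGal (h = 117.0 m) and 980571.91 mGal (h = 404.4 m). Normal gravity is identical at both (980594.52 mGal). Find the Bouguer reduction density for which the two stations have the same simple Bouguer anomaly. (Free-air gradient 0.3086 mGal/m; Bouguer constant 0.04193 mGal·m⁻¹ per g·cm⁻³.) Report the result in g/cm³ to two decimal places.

2.11

Δg_obs = 980571.91 − 980635.16 = -63.25 mGal over Δh = 404.4 − 117.0 = 287.4 m
Equal Bouguer anomalies ⇒ Δg_obs + (0.3086 − 0.04193ρ)·Δh = 0
0.3086 − 0.04193ρ = −Δg_obs/Δh = 0.22008
ρ = (0.3086 − 0.22008) / 0.04193 = 2.11 g/cm³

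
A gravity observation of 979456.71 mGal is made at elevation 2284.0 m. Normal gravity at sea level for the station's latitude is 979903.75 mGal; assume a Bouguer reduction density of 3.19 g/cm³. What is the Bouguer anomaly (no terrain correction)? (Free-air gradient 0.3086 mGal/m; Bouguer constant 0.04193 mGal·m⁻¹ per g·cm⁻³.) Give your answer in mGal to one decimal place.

-47.7

Free-air correction = 0.3086 × 2284.0 = 704.84 mGal
Free-air anomaly = 979456.71 − 979903.75 + (704.84) = 257.80 mGal
Bouguer slab correction = 0.04193 × 3.19 × 2284.0 = 305.50 mGal
Simple Bouguer anomaly = 257.80 − (305.50) = -47.70 mGal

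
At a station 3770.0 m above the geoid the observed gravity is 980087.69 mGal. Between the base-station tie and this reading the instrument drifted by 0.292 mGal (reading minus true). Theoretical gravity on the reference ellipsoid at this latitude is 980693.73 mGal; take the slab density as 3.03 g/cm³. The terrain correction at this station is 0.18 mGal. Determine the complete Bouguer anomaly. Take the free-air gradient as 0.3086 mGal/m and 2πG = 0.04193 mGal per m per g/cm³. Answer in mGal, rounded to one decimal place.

Drift-corrected reading = 980087.69 − (0.292) = 980087.398 mGal
Free-air correction = 0.3086 × 3770.0 = 1163.42 mGal
Free-air anomaly = 980087.398 − 980693.73 + (1163.42) = 557.088 mGal
Bouguer slab correction = 0.04193 × 3.03 × 3770.0 = 478.97 mGal
Simple Bouguer anomaly = 557.088 − (478.97) = 78.118 mGal
Complete Bouguer anomaly = 78.118 + 0.18 = 78.298 mGal

78.3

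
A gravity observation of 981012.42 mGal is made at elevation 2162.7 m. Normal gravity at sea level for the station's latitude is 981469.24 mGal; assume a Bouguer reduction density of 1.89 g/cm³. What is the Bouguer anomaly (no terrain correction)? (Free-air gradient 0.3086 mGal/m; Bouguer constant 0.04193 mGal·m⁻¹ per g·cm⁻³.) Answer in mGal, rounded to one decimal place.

Free-air correction = 0.3086 × 2162.7 = 667.41 mGal
Free-air anomaly = 981012.42 − 981469.24 + (667.41) = 210.59 mGal
Bouguer slab correction = 0.04193 × 1.89 × 2162.7 = 171.39 mGal
Simple Bouguer anomaly = 210.59 − (171.39) = 39.20 mGal

39.2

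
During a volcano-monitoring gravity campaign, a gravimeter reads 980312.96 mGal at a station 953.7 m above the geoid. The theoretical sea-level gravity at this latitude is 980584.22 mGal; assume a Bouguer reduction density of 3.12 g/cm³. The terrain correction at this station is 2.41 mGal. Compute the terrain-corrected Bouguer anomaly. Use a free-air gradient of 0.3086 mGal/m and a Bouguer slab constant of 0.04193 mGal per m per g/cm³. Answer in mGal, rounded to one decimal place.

-99.3

Free-air correction = 0.3086 × 953.7 = 294.31 mGal
Free-air anomaly = 980312.96 − 980584.22 + (294.31) = 23.05 mGal
Bouguer slab correction = 0.04193 × 3.12 × 953.7 = 124.76 mGal
Simple Bouguer anomaly = 23.05 − (124.76) = -101.71 mGal
Complete Bouguer anomaly = -101.71 + 2.41 = -99.30 mGal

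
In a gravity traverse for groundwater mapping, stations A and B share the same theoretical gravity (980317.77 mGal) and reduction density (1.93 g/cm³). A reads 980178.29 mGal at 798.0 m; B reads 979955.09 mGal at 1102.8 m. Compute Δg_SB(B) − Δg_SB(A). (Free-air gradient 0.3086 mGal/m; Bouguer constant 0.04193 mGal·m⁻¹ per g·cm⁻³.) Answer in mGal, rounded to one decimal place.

-153.8

Δg_SB(A) = 980178.29 − 980317.77 + 0.3086×798.0 − 0.04193×1.93×798.0 = 42.20 mGal
Δg_SB(B) = 979955.09 − 980317.77 + 0.3086×1102.8 − 0.04193×1.93×1102.8 = -111.60 mGal
Difference = -111.60 − (42.20) = -153.80 mGal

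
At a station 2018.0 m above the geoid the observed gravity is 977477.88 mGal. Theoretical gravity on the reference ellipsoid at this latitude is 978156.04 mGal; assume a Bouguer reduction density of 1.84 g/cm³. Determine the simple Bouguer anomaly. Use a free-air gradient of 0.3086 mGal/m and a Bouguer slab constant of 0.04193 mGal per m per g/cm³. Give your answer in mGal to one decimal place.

Free-air correction = 0.3086 × 2018.0 = 622.75 mGal
Free-air anomaly = 977477.88 − 978156.04 + (622.75) = -55.41 mGal
Bouguer slab correction = 0.04193 × 1.84 × 2018.0 = 155.69 mGal
Simple Bouguer anomaly = -55.41 − (155.69) = -211.10 mGal

-211.1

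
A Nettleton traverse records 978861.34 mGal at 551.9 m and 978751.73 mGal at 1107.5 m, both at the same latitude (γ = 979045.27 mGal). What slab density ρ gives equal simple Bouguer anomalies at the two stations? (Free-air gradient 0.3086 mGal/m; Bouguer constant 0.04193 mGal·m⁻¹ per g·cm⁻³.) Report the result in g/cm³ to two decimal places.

Δg_obs = 978751.73 − 978861.34 = -109.61 mGal over Δh = 1107.5 − 551.9 = 555.6 m
Equal Bouguer anomalies ⇒ Δg_obs + (0.3086 − 0.04193ρ)·Δh = 0
0.3086 − 0.04193ρ = −Δg_obs/Δh = 0.19728
ρ = (0.3086 − 0.19728) / 0.04193 = 2.65 g/cm³

2.65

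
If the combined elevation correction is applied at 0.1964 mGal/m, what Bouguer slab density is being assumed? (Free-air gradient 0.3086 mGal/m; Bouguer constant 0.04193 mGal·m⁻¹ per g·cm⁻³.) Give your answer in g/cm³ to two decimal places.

0.1964 = 0.3086 − 0.04193 × ρ
ρ = (0.3086 − 0.1964) / 0.04193 = 2.68 g/cm³

2.68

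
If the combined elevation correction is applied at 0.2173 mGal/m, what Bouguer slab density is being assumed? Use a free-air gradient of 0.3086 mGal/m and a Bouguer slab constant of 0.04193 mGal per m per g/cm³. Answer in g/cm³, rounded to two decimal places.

0.2173 = 0.3086 − 0.04193 × ρ
ρ = (0.3086 − 0.2173) / 0.04193 = 2.18 g/cm³

2.18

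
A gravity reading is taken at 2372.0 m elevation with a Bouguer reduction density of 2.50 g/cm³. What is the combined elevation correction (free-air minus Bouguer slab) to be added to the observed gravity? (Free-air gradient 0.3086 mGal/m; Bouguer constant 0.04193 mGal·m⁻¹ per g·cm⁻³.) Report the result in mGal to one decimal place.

Combined gradient = 0.3086 − 0.04193 × 2.50 = 0.2037750 mGal/m
Combined elevation correction = 0.2037750 × 2372.0 = 483.4 mGal

483.4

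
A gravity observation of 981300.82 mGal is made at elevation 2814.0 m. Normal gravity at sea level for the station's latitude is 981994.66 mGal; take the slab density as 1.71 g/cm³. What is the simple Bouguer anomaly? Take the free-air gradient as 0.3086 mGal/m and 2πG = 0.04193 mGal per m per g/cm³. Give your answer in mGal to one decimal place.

-27.2

Free-air correction = 0.3086 × 2814.0 = 868.40 mGal
Free-air anomaly = 981300.82 − 981994.66 + (868.40) = 174.56 mGal
Bouguer slab correction = 0.04193 × 1.71 × 2814.0 = 201.76 mGal
Simple Bouguer anomaly = 174.56 − (201.76) = -27.20 mGal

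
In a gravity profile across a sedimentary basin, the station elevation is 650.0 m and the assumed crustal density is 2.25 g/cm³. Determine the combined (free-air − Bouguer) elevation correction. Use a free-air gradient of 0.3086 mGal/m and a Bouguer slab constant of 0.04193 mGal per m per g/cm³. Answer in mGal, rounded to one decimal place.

139.3

Combined gradient = 0.3086 − 0.04193 × 2.25 = 0.2142575 mGal/m
Combined elevation correction = 0.2142575 × 650.0 = 139.3 mGal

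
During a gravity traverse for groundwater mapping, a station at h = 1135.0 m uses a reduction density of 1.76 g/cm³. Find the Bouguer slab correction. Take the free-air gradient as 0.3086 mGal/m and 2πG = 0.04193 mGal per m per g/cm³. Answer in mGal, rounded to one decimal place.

Bouguer slab correction = 0.04193 × 1.76 × 1135.0 = 83.8 mGal

83.8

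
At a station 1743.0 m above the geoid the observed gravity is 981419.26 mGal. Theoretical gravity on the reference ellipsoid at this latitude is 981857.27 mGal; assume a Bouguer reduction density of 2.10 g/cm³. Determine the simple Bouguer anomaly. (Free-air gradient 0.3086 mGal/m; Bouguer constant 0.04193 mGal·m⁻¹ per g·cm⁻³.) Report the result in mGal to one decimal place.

-53.6

Free-air correction = 0.3086 × 1743.0 = 537.89 mGal
Free-air anomaly = 981419.26 − 981857.27 + (537.89) = 99.88 mGal
Bouguer slab correction = 0.04193 × 2.10 × 1743.0 = 153.48 mGal
Simple Bouguer anomaly = 99.88 − (153.48) = -53.60 mGal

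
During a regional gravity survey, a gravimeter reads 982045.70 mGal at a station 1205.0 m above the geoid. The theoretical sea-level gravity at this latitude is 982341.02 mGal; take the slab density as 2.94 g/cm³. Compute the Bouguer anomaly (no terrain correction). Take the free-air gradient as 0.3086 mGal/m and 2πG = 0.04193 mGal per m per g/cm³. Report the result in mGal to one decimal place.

-72.0

Free-air correction = 0.3086 × 1205.0 = 371.86 mGal
Free-air anomaly = 982045.70 − 982341.02 + (371.86) = 76.54 mGal
Bouguer slab correction = 0.04193 × 2.94 × 1205.0 = 148.55 mGal
Simple Bouguer anomaly = 76.54 − (148.55) = -72.01 mGal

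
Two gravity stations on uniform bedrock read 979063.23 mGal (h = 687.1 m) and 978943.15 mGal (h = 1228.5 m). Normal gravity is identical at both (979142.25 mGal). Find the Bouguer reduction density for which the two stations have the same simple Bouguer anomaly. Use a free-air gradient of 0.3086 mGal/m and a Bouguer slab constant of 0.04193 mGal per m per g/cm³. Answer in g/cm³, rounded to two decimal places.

Δg_obs = 978943.15 − 979063.23 = -120.08 mGal over Δh = 1228.5 − 687.1 = 541.4 m
Equal Bouguer anomalies ⇒ Δg_obs + (0.3086 − 0.04193ρ)·Δh = 0
0.3086 − 0.04193ρ = −Δg_obs/Δh = 0.22180
ρ = (0.3086 − 0.22180) / 0.04193 = 2.07 g/cm³

2.07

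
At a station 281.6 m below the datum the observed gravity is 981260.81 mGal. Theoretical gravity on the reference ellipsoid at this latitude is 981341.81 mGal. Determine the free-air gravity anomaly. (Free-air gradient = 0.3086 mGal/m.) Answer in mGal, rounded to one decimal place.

-167.9

Free-air correction = 0.3086 × -281.6 = -86.90 mGal
Free-air anomaly = 981260.81 − 981341.81 + (-86.90) = -167.90 mGal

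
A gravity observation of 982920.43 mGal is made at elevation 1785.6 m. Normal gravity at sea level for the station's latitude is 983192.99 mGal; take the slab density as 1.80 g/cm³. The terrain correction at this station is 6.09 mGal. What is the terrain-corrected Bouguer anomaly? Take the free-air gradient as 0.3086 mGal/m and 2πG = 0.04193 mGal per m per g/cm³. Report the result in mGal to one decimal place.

Free-air correction = 0.3086 × 1785.6 = 551.04 mGal
Free-air anomaly = 982920.43 − 983192.99 + (551.04) = 278.48 mGal
Bouguer slab correction = 0.04193 × 1.80 × 1785.6 = 134.77 mGal
Simple Bouguer anomaly = 278.48 − (134.77) = 143.71 mGal
Complete Bouguer anomaly = 143.71 + 6.09 = 149.80 mGal

149.8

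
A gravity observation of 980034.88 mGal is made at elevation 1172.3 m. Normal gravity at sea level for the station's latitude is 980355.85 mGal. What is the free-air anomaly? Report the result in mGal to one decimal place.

Free-air correction = 0.3086 × 1172.3 = 361.77 mGal
Free-air anomaly = 980034.88 − 980355.85 + (361.77) = 40.80 mGal

40.8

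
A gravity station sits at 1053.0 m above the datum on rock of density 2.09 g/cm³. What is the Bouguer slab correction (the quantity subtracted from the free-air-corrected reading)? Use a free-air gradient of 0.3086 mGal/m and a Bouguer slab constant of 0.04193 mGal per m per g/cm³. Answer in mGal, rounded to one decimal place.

Bouguer slab correction = 0.04193 × 2.09 × 1053.0 = 92.3 mGal

92.3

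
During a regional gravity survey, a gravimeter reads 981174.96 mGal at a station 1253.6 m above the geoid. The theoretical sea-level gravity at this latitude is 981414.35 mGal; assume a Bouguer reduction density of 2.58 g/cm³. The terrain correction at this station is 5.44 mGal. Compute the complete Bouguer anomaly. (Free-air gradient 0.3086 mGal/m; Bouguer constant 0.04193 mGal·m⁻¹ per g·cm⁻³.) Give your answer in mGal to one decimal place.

17.3

Free-air correction = 0.3086 × 1253.6 = 386.86 mGal
Free-air anomaly = 981174.96 − 981414.35 + (386.86) = 147.47 mGal
Bouguer slab correction = 0.04193 × 2.58 × 1253.6 = 135.61 mGal
Simple Bouguer anomaly = 147.47 − (135.61) = 11.86 mGal
Complete Bouguer anomaly = 11.86 + 5.44 = 17.30 mGal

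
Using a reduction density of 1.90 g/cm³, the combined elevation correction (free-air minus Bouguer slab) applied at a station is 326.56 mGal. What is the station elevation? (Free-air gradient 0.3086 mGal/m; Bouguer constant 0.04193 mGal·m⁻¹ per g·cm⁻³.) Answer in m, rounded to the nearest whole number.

1426

Combined gradient = 0.3086 − 0.04193 × 1.90 = 0.2289330 mGal/m
h = 326.56 / 0.2289330 = 1426.44 m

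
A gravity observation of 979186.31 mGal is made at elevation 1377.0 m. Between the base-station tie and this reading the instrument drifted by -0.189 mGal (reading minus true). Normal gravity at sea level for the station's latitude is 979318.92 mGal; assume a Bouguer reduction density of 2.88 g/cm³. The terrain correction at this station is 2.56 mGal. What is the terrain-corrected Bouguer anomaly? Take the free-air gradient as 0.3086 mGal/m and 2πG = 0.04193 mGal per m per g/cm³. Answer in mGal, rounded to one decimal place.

128.8

Drift-corrected reading = 979186.31 − (-0.189) = 979186.499 mGal
Free-air correction = 0.3086 × 1377.0 = 424.94 mGal
Free-air anomaly = 979186.499 − 979318.92 + (424.94) = 292.519 mGal
Bouguer slab correction = 0.04193 × 2.88 × 1377.0 = 166.28 mGal
Simple Bouguer anomaly = 292.519 − (166.28) = 126.239 mGal
Complete Bouguer anomaly = 126.239 + 2.56 = 128.799 mGal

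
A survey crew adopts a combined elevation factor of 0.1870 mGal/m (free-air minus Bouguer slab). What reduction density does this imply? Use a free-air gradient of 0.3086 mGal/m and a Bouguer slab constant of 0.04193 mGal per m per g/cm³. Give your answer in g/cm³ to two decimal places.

0.1870 = 0.3086 − 0.04193 × ρ
ρ = (0.3086 − 0.1870) / 0.04193 = 2.90 g/cm³

2.90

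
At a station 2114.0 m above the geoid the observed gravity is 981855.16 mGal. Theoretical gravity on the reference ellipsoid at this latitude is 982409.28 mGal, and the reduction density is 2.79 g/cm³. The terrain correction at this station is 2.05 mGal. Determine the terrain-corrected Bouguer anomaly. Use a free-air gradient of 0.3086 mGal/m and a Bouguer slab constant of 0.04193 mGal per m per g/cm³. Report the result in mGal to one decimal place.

Free-air correction = 0.3086 × 2114.0 = 652.38 mGal
Free-air anomaly = 981855.16 − 982409.28 + (652.38) = 98.26 mGal
Bouguer slab correction = 0.04193 × 2.79 × 2114.0 = 247.31 mGal
Simple Bouguer anomaly = 98.26 − (247.31) = -149.05 mGal
Complete Bouguer anomaly = -149.05 + 2.05 = -147.00 mGal

-147.0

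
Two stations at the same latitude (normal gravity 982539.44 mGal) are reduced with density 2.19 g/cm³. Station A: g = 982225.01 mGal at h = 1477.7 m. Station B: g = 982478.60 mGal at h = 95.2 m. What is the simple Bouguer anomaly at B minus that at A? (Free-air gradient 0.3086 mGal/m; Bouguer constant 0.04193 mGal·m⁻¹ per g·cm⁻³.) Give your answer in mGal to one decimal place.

Δg_SB(A) = 982225.01 − 982539.44 + 0.3086×1477.7 − 0.04193×2.19×1477.7 = 5.90 mGal
Δg_SB(B) = 982478.60 − 982539.44 + 0.3086×95.2 − 0.04193×2.19×95.2 = -40.20 mGal
Difference = -40.20 − (5.90) = -46.10 mGal

-46.1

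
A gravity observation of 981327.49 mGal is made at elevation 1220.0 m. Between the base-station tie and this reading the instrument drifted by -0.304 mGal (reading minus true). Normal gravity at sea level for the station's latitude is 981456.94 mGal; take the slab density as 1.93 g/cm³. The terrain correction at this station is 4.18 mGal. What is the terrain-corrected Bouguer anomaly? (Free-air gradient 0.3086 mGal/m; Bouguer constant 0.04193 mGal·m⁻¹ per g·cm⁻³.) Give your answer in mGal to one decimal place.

Drift-corrected reading = 981327.49 − (-0.304) = 981327.794 mGal
Free-air correction = 0.3086 × 1220.0 = 376.49 mGal
Free-air anomaly = 981327.794 − 981456.94 + (376.49) = 247.344 mGal
Bouguer slab correction = 0.04193 × 1.93 × 1220.0 = 98.73 mGal
Simple Bouguer anomaly = 247.344 − (98.73) = 148.614 mGal
Complete Bouguer anomaly = 148.614 + 4.18 = 152.794 mGal

152.8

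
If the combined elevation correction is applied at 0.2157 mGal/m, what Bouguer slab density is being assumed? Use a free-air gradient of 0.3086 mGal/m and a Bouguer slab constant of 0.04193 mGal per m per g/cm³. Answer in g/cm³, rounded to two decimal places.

0.2157 = 0.3086 − 0.04193 × ρ
ρ = (0.3086 − 0.2157) / 0.04193 = 2.22 g/cm³

2.22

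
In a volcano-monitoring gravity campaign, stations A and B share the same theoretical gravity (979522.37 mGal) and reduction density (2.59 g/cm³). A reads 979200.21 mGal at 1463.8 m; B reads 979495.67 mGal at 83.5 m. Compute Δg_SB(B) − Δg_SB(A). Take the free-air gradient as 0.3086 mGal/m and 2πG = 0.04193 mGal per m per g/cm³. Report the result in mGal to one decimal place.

19.4

Δg_SB(A) = 979200.21 − 979522.37 + 0.3086×1463.8 − 0.04193×2.59×1463.8 = -29.40 mGal
Δg_SB(B) = 979495.67 − 979522.37 + 0.3086×83.5 − 0.04193×2.59×83.5 = -10.00 mGal
Difference = -10.00 − (-29.40) = 19.40 mGal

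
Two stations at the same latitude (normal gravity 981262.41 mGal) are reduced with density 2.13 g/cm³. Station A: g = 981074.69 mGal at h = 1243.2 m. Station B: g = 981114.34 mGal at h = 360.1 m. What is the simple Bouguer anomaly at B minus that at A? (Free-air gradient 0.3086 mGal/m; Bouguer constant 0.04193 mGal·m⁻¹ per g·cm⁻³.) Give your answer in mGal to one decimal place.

-154.0

Δg_SB(A) = 981074.69 − 981262.41 + 0.3086×1243.2 − 0.04193×2.13×1243.2 = 84.90 mGal
Δg_SB(B) = 981114.34 − 981262.41 + 0.3086×360.1 − 0.04193×2.13×360.1 = -69.10 mGal
Difference = -69.10 − (84.90) = -154.00 mGal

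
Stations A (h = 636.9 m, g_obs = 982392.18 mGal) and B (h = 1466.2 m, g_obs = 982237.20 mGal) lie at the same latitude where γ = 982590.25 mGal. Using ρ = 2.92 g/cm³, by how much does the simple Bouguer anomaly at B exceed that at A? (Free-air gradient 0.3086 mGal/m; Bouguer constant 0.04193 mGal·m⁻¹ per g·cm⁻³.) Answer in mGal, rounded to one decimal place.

Δg_SB(A) = 982392.18 − 982590.25 + 0.3086×636.9 − 0.04193×2.92×636.9 = -79.50 mGal
Δg_SB(B) = 982237.20 − 982590.25 + 0.3086×1466.2 − 0.04193×2.92×1466.2 = -80.10 mGal
Difference = -80.10 − (-79.50) = -0.60 mGal

-0.6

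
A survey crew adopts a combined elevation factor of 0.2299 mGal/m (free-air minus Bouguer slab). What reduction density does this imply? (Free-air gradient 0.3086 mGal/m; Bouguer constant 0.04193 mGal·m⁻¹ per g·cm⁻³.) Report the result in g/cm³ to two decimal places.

1.88

0.2299 = 0.3086 − 0.04193 × ρ
ρ = (0.3086 − 0.2299) / 0.04193 = 1.88 g/cm³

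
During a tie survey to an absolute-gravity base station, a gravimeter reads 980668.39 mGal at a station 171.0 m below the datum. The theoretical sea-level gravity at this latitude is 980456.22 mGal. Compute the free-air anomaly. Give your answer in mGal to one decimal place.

159.4

Free-air correction = 0.3086 × -171.0 = -52.77 mGal
Free-air anomaly = 980668.39 − 980456.22 + (-52.77) = 159.40 mGal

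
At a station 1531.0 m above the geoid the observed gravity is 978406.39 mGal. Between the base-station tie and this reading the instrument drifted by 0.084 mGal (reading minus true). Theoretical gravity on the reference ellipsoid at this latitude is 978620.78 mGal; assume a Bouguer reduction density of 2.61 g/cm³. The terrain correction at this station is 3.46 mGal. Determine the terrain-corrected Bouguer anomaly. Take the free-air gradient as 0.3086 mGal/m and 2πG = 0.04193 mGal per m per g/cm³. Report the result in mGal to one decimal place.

Drift-corrected reading = 978406.39 − (0.084) = 978406.306 mGal
Free-air correction = 0.3086 × 1531.0 = 472.47 mGal
Free-air anomaly = 978406.306 − 978620.78 + (472.47) = 257.996 mGal
Bouguer slab correction = 0.04193 × 2.61 × 1531.0 = 167.55 mGal
Simple Bouguer anomaly = 257.996 − (167.55) = 90.446 mGal
Complete Bouguer anomaly = 90.446 + 3.46 = 93.906 mGal

93.9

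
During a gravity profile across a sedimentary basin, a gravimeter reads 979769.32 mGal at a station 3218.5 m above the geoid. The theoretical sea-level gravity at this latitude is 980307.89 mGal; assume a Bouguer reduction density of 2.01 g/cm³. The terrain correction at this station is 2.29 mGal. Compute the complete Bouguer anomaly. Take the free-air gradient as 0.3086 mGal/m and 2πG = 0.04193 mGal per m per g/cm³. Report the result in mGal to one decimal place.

Free-air correction = 0.3086 × 3218.5 = 993.23 mGal
Free-air anomaly = 979769.32 − 980307.89 + (993.23) = 454.66 mGal
Bouguer slab correction = 0.04193 × 2.01 × 3218.5 = 271.25 mGal
Simple Bouguer anomaly = 454.66 − (271.25) = 183.41 mGal
Complete Bouguer anomaly = 183.41 + 2.29 = 185.70 mGal

185.7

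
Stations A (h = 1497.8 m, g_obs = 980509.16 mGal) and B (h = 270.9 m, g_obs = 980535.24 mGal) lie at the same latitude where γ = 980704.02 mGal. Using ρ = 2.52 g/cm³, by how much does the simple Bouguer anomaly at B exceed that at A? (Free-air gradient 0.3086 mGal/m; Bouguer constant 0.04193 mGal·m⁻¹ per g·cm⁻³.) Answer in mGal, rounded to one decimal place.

Δg_SB(A) = 980509.16 − 980704.02 + 0.3086×1497.8 − 0.04193×2.52×1497.8 = 109.10 mGal
Δg_SB(B) = 980535.24 − 980704.02 + 0.3086×270.9 − 0.04193×2.52×270.9 = -113.80 mGal
Difference = -113.80 − (109.10) = -222.90 mGal

-222.9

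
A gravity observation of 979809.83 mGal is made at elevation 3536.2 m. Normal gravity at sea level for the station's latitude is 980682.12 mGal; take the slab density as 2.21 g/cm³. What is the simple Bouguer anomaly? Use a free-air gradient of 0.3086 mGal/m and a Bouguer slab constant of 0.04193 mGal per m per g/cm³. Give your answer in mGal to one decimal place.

-108.7

Free-air correction = 0.3086 × 3536.2 = 1091.27 mGal
Free-air anomaly = 979809.83 − 980682.12 + (1091.27) = 218.98 mGal
Bouguer slab correction = 0.04193 × 2.21 × 3536.2 = 327.68 mGal
Simple Bouguer anomaly = 218.98 − (327.68) = -108.70 mGal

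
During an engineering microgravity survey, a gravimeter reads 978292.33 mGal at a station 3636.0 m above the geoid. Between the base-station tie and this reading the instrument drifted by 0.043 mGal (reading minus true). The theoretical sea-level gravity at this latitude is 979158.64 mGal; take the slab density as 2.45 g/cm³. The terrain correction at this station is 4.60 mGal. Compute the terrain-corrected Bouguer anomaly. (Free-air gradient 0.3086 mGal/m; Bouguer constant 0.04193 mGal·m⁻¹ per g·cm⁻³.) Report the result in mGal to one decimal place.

-113.2

Drift-corrected reading = 978292.33 − (0.043) = 978292.287 mGal
Free-air correction = 0.3086 × 3636.0 = 1122.07 mGal
Free-air anomaly = 978292.287 − 979158.64 + (1122.07) = 255.717 mGal
Bouguer slab correction = 0.04193 × 2.45 × 3636.0 = 373.52 mGal
Simple Bouguer anomaly = 255.717 − (373.52) = -117.803 mGal
Complete Bouguer anomaly = -117.803 + 4.60 = -113.203 mGal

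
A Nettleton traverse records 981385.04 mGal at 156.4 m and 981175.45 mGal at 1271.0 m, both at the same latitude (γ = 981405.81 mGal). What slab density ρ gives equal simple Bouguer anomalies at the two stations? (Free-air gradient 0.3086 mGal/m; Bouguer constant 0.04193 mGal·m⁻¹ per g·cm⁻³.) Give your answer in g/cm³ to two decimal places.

Δg_obs = 981175.45 − 981385.04 = -209.59 mGal over Δh = 1271.0 − 156.4 = 1114.6 m
Equal Bouguer anomalies ⇒ Δg_obs + (0.3086 − 0.04193ρ)·Δh = 0
0.3086 − 0.04193ρ = −Δg_obs/Δh = 0.18804
ρ = (0.3086 − 0.18804) / 0.04193 = 2.88 g/cm³

2.88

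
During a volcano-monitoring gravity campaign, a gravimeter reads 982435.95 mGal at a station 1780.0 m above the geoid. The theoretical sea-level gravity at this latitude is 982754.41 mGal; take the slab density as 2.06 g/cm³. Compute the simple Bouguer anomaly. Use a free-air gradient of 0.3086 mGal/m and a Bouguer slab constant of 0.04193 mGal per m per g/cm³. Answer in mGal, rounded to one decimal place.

77.1

Free-air correction = 0.3086 × 1780.0 = 549.31 mGal
Free-air anomaly = 982435.95 − 982754.41 + (549.31) = 230.85 mGal
Bouguer slab correction = 0.04193 × 2.06 × 1780.0 = 153.75 mGal
Simple Bouguer anomaly = 230.85 − (153.75) = 77.10 mGal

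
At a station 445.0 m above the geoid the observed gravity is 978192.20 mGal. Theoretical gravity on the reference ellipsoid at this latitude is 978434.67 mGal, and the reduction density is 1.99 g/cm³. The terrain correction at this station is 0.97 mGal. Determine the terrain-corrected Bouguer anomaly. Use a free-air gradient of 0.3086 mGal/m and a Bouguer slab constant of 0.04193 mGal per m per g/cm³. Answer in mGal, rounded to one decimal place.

Free-air correction = 0.3086 × 445.0 = 137.33 mGal
Free-air anomaly = 978192.20 − 978434.67 + (137.33) = -105.14 mGal
Bouguer slab correction = 0.04193 × 1.99 × 445.0 = 37.13 mGal
Simple Bouguer anomaly = -105.14 − (37.13) = -142.27 mGal
Complete Bouguer anomaly = -142.27 + 0.97 = -141.30 mGal

-141.3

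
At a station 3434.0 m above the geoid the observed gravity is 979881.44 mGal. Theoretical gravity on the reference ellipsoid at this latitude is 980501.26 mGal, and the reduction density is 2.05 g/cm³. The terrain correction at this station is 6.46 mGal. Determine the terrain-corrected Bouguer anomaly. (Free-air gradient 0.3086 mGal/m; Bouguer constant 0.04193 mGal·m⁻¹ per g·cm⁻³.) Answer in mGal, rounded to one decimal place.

Free-air correction = 0.3086 × 3434.0 = 1059.73 mGal
Free-air anomaly = 979881.44 − 980501.26 + (1059.73) = 439.91 mGal
Bouguer slab correction = 0.04193 × 2.05 × 3434.0 = 295.17 mGal
Simple Bouguer anomaly = 439.91 − (295.17) = 144.74 mGal
Complete Bouguer anomaly = 144.74 + 6.46 = 151.20 mGal

151.2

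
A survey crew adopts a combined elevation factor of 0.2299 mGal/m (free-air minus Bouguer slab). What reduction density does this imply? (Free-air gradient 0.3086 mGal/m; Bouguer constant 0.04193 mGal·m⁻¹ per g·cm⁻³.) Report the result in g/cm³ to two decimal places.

0.2299 = 0.3086 − 0.04193 × ρ
ρ = (0.3086 − 0.2299) / 0.04193 = 1.88 g/cm³

1.88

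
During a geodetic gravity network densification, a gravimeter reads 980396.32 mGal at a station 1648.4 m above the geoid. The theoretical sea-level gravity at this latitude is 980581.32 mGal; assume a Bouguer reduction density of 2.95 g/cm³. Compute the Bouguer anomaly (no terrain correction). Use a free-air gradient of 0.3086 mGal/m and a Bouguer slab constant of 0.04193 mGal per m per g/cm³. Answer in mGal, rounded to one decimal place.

119.8

Free-air correction = 0.3086 × 1648.4 = 508.70 mGal
Free-air anomaly = 980396.32 − 980581.32 + (508.70) = 323.70 mGal
Bouguer slab correction = 0.04193 × 2.95 × 1648.4 = 203.90 mGal
Simple Bouguer anomaly = 323.70 − (203.90) = 119.80 mGal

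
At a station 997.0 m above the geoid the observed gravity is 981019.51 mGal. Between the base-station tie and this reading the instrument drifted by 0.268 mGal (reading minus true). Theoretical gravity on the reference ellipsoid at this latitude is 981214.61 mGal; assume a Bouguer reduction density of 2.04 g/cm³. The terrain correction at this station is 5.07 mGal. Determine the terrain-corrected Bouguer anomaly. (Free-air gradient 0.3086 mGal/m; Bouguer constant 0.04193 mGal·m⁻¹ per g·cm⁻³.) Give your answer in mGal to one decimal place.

Drift-corrected reading = 981019.51 − (0.268) = 981019.242 mGal
Free-air correction = 0.3086 × 997.0 = 307.67 mGal
Free-air anomaly = 981019.242 − 981214.61 + (307.67) = 112.302 mGal
Bouguer slab correction = 0.04193 × 2.04 × 997.0 = 85.28 mGal
Simple Bouguer anomaly = 112.302 − (85.28) = 27.022 mGal
Complete Bouguer anomaly = 27.022 + 5.07 = 32.092 mGal

32.1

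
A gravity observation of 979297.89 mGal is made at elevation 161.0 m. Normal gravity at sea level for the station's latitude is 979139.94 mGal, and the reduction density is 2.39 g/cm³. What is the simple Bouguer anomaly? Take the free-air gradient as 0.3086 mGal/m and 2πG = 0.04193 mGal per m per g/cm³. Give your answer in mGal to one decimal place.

191.5

Free-air correction = 0.3086 × 161.0 = 49.68 mGal
Free-air anomaly = 979297.89 − 979139.94 + (49.68) = 207.63 mGal
Bouguer slab correction = 0.04193 × 2.39 × 161.0 = 16.13 mGal
Simple Bouguer anomaly = 207.63 − (16.13) = 191.50 mGal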